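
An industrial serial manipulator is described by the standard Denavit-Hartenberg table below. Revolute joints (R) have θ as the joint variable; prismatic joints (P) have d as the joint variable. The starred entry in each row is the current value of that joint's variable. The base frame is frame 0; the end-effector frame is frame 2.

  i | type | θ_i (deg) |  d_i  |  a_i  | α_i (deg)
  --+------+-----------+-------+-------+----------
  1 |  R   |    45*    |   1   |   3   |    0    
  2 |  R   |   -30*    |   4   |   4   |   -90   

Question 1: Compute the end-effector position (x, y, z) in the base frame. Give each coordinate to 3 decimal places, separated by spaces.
5.985 3.157 5.000

after link 1: o_1 = (2.1213, 2.1213, 1.0000)
after link 2: o_2 = (5.9850, 3.1566, 5.0000)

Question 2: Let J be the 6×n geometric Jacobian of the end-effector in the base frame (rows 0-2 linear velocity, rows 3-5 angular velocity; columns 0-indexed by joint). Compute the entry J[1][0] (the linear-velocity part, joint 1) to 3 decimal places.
5.985

axis z_0 = ẑ; lever o_n−o_0 = (5.9850,3.1566,5.0000)
cross product → J_v[:, 0] = (-3.1566,5.9850,0.0000)
J_ω[:, 0] = z_0
entry J[1][0] = 5.9850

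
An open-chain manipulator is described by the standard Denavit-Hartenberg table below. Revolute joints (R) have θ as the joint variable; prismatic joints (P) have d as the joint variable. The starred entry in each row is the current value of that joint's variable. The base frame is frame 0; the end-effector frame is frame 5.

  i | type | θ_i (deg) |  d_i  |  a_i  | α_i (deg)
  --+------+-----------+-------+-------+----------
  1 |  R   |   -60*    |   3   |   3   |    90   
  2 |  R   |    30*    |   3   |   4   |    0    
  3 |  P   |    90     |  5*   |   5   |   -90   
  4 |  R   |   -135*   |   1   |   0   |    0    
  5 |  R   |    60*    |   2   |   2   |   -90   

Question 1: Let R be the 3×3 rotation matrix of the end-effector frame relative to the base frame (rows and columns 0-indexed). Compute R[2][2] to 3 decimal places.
End-effector z-axis (col 2 of R) = (-0.0173,0.5477,0.8365)
R[2][2] = 0.8365

0.837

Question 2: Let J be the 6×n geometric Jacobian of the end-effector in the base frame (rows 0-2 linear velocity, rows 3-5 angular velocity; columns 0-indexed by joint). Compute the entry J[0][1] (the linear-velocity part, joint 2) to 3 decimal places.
axis z_1 = (-0.8660,-0.5000,0.0000); lever o_n−o_1 = (-9.5476,-3.3267,5.2784)
cross product → J_v[:, 1] = (-2.6392,4.5712,-1.8928)
J_ω[:, 1] = z_1
entry J[0][1] = -2.6392

-2.639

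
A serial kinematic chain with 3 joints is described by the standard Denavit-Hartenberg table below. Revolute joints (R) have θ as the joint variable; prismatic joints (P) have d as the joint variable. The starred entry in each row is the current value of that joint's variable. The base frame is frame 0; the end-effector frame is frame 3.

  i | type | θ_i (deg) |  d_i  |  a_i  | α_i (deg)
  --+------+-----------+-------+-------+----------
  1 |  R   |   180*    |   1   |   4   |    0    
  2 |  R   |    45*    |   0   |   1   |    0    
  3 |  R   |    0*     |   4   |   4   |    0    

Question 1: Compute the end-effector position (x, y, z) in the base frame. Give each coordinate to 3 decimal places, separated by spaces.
-7.536 -3.536 5.000

after link 1: o_1 = (-4.0000, 0.0000, 1.0000)
after link 2: o_2 = (-4.7071, -0.7071, 1.0000)
after link 3: o_3 = (-7.5355, -3.5355, 5.0000)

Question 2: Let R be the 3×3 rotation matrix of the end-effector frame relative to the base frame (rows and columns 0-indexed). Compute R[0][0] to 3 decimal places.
-0.707

End-effector x-axis (col 0 of R) = (-0.7071,-0.7071,0.0000)
R[0][0] = -0.7071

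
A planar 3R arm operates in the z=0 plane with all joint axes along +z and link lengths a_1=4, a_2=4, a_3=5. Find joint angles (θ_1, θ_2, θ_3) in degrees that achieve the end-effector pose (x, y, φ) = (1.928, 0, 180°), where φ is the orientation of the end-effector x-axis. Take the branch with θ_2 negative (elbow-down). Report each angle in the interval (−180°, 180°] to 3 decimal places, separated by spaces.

wrist centre = target − a_3·(cos φ, sin φ) = (6.9280, -0.0000)
cos θ_2 = (47.9972−4²−4²)/(2·4·4) = 0.4999; θ_2 = -60.0058° (elbow-down)
β = atan2(-0.0000,6.9280) = -0.0000°; ψ = atan2(-3.4643,5.9996) = -30.0029°
θ_1 = β − ψ = 30.0029°
θ_3 = φ − θ_1 − θ_2 = -149.9971° (wrapped to (-180°,180°])

30.003 -60.006 -149.997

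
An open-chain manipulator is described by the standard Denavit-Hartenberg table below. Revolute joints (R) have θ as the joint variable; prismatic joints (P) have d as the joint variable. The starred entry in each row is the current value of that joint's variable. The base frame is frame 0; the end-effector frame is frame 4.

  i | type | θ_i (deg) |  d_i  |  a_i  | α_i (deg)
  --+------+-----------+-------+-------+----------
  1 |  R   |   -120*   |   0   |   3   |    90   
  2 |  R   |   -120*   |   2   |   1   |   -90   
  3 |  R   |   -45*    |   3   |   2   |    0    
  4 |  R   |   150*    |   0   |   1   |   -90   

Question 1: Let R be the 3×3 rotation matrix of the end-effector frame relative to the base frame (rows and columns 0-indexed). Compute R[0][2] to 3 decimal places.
-0.466

End-effector z-axis (col 2 of R) = (-0.4656,-0.2888,0.8365)
R[0][2] = -0.4656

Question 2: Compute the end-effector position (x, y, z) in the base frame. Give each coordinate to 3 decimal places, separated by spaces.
after link 1: o_1 = (-1.5000, -2.5981, 0.0000)
after link 2: o_2 = (-2.9821, -1.1651, -0.8660)
after link 3: o_3 = (-5.1523, -2.0956, -3.5908)
after link 4: o_4 = (-4.3805, -2.6906, -3.3666)

-4.380 -2.691 -3.367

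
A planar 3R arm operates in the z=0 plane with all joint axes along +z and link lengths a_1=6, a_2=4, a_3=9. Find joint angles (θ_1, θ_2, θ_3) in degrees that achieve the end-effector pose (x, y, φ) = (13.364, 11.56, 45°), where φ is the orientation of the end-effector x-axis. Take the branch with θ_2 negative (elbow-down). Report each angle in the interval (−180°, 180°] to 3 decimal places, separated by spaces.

60.000 -60.001 45.001

wrist centre = target − a_3·(cos φ, sin φ) = (7.0000, 5.1960)
cos θ_2 = (75.9994−6²−4²)/(2·6·4) = 0.5000; θ_2 = -60.0009° (elbow-down)
β = atan2(5.1960,7.0000) = 36.5860°; ψ = atan2(-3.4641,7.9999) = -23.4135°
θ_1 = β − ψ = 59.9996°
θ_3 = φ − θ_1 − θ_2 = 45.0013° (wrapped to (-180°,180°])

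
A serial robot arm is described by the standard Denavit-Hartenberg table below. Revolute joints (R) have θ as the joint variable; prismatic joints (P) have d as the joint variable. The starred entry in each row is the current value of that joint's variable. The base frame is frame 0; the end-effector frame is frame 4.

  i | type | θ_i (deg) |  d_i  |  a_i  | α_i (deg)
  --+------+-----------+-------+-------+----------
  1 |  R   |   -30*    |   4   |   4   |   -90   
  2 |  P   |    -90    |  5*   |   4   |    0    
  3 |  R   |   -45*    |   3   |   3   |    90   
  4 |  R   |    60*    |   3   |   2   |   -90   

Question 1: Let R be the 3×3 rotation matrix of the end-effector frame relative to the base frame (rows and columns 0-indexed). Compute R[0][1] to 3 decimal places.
End-effector y-axis (col 1 of R) = (0.6124,-0.3536,0.7071)
R[0][1] = 0.6124

0.612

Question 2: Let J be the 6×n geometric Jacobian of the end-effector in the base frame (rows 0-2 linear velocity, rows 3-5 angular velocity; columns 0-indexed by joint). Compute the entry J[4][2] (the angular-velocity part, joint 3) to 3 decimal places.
0.866

axis z_2 = (0.5000,0.8660,0.0000); lever o_n−o_2 = (-1.9206,6.5729,0.7071)
cross product → J_v[:, 2] = (0.6124,-0.3536,4.9497)
J_ω[:, 2] = z_2
entry J[4][2] = 0.8660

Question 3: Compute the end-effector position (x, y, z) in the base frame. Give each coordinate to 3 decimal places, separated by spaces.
after link 1: o_1 = (3.4641, -2.0000, 4.0000)
after link 2: o_2 = (5.9641, 2.3301, 8.0000)
after link 3: o_3 = (5.6270, 5.9889, 10.1213)
after link 4: o_4 = (4.0435, 8.9031, 8.7071)

4.044 8.903 8.707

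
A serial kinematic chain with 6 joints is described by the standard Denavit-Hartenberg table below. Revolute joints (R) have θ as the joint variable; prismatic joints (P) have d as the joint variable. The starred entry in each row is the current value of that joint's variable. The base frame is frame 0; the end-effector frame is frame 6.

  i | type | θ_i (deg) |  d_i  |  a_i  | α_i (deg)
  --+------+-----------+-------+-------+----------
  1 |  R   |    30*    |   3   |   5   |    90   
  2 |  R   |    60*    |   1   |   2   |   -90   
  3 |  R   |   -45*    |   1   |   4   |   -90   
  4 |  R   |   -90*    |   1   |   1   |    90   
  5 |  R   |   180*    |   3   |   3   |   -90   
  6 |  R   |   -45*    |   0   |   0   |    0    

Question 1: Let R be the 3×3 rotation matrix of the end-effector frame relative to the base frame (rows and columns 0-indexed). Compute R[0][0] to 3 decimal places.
0.064

End-effector x-axis (col 0 of R) = (0.0638,0.6142,-0.7866)
R[0][0] = 0.0638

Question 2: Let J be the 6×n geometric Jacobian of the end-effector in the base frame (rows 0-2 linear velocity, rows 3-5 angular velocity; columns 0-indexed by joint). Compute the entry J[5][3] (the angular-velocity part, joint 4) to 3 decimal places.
axis z_3 = (-0.0474,0.7891,0.6124); lever o_n−o_3 = (-0.5266,2.9620,-2.2247)
cross product → J_v[:, 3] = (-3.5695,-0.4278,0.2753)
J_ω[:, 3] = z_3
entry J[5][3] = 0.6124

0.612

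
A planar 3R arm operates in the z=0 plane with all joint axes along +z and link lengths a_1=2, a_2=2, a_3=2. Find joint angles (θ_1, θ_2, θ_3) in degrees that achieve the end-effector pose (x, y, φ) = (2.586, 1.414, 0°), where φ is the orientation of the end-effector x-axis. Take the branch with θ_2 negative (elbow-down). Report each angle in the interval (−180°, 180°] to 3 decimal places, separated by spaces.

134.991 -135.004 0.012

wrist centre = target − a_3·(cos φ, sin φ) = (0.5860, 1.4140)
cos θ_2 = (2.3428−2²−2²)/(2·2·2) = -0.7072; θ_2 = -135.0036° (elbow-down)
β = atan2(1.4140,0.5860) = 67.4896°; ψ = atan2(-1.4141,0.5857) = -67.5018°
θ_1 = β − ψ = 134.9913°
θ_3 = φ − θ_1 − θ_2 = 0.0122° (wrapped to (-180°,180°])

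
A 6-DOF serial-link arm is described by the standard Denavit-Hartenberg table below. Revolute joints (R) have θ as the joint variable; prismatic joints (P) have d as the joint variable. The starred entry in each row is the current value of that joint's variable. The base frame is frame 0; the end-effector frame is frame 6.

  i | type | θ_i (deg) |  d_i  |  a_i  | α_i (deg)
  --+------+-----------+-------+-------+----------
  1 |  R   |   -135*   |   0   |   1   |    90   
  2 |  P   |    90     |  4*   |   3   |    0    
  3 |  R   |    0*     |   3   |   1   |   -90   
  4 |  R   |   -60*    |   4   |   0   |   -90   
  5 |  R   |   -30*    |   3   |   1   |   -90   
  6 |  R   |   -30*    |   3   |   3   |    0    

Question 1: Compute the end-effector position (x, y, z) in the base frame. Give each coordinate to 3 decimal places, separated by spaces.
-4.629 7.742 10.205

after link 1: o_1 = (-0.7071, -0.7071, 0.0000)
after link 2: o_2 = (-3.5355, 2.1213, 3.0000)
after link 3: o_3 = (-5.6569, 4.2426, 4.0000)
after link 4: o_4 = (-2.8284, 7.0711, 4.0000)
after link 5: o_5 = (-1.9445, 6.8943, 7.0311)
after link 6: o_6 = (-4.6292, 7.7418, 10.2051)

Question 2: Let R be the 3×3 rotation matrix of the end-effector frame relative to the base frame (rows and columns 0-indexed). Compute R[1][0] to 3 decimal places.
End-effector x-axis (col 0 of R) = (0.0237,0.5887,0.8080)
R[1][0] = 0.5887

0.589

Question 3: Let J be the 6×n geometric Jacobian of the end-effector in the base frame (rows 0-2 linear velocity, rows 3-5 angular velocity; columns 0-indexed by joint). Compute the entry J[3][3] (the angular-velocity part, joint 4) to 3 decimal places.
axis z_3 = (0.7071,0.7071,0.0000); lever o_n−o_3 = (1.0277,3.4992,6.2051)
cross product → J_v[:, 3] = (4.3877,-4.3877,1.7476)
J_ω[:, 3] = z_3
entry J[3][3] = 0.7071

0.707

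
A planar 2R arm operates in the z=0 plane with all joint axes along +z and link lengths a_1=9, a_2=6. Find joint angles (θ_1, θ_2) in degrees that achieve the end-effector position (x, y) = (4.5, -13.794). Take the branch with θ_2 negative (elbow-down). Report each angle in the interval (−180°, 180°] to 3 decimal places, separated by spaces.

-59.997 -30.007

cos θ_2 = (210.5244−9²−6²)/(2·9·6) = 0.8660; θ_2 = -30.0067° (elbow-down)
β = atan2(-13.7940,4.5000) = -71.9322°; ψ = atan2(-3.0006,14.1958) = -11.9351°
θ_1 = β − ψ = -59.9971°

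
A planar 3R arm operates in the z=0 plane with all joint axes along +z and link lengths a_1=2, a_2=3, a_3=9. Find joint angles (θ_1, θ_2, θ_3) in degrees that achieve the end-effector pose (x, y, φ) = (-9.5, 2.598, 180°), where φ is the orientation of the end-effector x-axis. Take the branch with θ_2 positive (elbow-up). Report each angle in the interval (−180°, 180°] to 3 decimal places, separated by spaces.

wrist centre = target − a_3·(cos φ, sin φ) = (-0.5000, 2.5980)
cos θ_2 = (6.9996−2²−3²)/(2·2·3) = -0.5000; θ_2 = 120.0022° (elbow-up)
β = atan2(2.5980,-0.5000) = 100.8937°; ψ = atan2(2.5980,0.4999) = 79.1085°
θ_1 = β − ψ = 21.7852°
θ_3 = φ − θ_1 − θ_2 = 38.2126° (wrapped to (-180°,180°])

21.785 120.002 38.213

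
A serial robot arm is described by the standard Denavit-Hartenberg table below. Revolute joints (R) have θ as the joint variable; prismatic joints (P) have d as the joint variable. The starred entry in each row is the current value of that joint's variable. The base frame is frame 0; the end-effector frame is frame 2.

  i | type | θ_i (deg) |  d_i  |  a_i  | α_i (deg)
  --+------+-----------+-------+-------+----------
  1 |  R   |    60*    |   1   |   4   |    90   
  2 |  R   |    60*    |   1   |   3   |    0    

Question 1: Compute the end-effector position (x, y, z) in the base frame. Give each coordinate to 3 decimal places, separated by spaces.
3.616 4.263 3.598

after link 1: o_1 = (2.0000, 3.4641, 1.0000)
after link 2: o_2 = (3.6160, 4.2631, 3.5981)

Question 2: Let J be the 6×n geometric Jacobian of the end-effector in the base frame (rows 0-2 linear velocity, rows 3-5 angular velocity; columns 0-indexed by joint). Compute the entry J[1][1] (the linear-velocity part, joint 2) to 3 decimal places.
axis z_1 = (0.8660,-0.5000,0.0000); lever o_n−o_1 = (1.6160,0.7990,2.5981)
cross product → J_v[:, 1] = (-1.2990,-2.2500,1.5000)
J_ω[:, 1] = z_1
entry J[1][1] = -2.2500

-2.250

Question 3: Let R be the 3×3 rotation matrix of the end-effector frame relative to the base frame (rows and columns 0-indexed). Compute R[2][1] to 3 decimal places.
0.500

End-effector y-axis (col 1 of R) = (-0.4330,-0.7500,0.5000)
R[2][1] = 0.5000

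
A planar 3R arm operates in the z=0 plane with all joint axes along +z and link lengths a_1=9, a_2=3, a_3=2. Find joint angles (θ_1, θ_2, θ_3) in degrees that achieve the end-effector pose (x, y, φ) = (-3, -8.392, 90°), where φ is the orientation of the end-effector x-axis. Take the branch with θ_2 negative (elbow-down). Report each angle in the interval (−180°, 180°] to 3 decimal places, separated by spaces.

-92.203 -60.008 -117.789

wrist centre = target − a_3·(cos φ, sin φ) = (-3.0000, -10.3920)
cos θ_2 = (116.9937−9²−3²)/(2·9·3) = 0.4999; θ_2 = -60.0078° (elbow-down)
β = atan2(-10.3920,-3.0000) = -106.1026°; ψ = atan2(-2.5983,10.4996) = -13.8994°
θ_1 = β − ψ = -92.2032°
θ_3 = φ − θ_1 − θ_2 = -117.7891° (wrapped to (-180°,180°])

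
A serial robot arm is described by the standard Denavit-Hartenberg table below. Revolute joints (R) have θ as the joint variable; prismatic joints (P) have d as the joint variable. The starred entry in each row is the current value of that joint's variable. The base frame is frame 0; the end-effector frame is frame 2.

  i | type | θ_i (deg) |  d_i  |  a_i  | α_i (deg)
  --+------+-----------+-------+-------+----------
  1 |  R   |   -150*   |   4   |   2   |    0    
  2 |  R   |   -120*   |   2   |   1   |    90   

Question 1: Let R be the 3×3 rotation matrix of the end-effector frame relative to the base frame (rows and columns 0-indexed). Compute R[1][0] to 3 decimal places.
End-effector x-axis (col 0 of R) = (-0.0000,1.0000,0.0000)
R[1][0] = 1.0000

1.000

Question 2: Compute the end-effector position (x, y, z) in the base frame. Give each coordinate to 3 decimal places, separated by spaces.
-1.732 0.000 6.000

after link 1: o_1 = (-1.7321, -1.0000, 4.0000)
after link 2: o_2 = (-1.7321, 0.0000, 6.0000)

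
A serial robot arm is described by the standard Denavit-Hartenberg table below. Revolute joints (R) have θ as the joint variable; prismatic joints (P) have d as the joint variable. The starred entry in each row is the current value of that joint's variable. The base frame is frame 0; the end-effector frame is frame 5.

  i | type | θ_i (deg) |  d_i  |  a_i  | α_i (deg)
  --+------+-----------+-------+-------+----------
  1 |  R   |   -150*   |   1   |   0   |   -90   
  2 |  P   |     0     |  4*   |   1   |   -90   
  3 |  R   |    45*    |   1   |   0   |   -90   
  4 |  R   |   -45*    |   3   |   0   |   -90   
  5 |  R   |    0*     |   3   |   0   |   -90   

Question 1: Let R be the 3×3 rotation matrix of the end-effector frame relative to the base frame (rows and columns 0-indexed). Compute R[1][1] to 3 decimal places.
End-effector y-axis (col 1 of R) = (0.6830,-0.1830,-0.7071)
R[1][1] = -0.1830

-0.183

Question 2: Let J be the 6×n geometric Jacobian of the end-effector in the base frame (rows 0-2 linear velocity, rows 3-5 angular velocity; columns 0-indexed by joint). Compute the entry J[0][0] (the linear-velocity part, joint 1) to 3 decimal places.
0.517

axis z_0 = ẑ; lever o_n−o_0 = (-0.1386,-0.5173,2.1213)
cross product → J_v[:, 0] = (0.5173,-0.1386,0.0000)
J_ω[:, 0] = z_0
entry J[0][0] = 0.5173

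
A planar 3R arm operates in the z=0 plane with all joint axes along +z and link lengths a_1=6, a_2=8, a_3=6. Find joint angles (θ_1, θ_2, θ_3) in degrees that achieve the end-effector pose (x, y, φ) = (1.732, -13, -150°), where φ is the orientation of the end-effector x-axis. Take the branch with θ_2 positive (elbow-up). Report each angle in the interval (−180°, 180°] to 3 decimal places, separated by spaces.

wrist centre = target − a_3·(cos φ, sin φ) = (6.9282, -10.0000)
cos θ_2 = (147.9993−6²−8²)/(2·6·8) = 0.5000; θ_2 = 60.0005° (elbow-up)
β = atan2(-10.0000,6.9282) = -55.2852°; ψ = atan2(6.9282,9.9999) = 34.7153°
θ_1 = β − ψ = -90.0005°
θ_3 = φ − θ_1 − θ_2 = -120.0000° (wrapped to (-180°,180°])

-90.000 60.000 -120.000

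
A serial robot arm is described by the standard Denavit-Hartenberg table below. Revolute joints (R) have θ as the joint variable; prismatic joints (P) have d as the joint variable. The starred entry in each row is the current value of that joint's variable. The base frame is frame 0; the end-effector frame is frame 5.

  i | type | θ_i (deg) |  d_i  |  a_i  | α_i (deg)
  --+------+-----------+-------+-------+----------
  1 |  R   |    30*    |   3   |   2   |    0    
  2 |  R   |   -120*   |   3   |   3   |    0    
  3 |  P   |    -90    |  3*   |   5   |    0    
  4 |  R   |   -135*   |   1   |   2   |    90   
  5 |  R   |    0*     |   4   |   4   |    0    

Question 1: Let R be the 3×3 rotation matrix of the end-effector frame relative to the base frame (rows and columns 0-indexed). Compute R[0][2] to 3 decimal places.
End-effector z-axis (col 2 of R) = (0.7071,-0.7071,0.0000)
R[0][2] = 0.7071

0.707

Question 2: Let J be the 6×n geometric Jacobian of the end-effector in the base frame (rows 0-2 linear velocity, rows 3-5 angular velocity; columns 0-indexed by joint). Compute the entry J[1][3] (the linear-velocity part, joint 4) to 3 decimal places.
7.071

axis z_3 = (0.0000,0.0000,1.0000); lever o_n−o_3 = (7.0711,1.4142,1.0000)
cross product → J_v[:, 3] = (-1.4142,7.0711,0.0000)
J_ω[:, 3] = z_3
entry J[1][3] = 7.0711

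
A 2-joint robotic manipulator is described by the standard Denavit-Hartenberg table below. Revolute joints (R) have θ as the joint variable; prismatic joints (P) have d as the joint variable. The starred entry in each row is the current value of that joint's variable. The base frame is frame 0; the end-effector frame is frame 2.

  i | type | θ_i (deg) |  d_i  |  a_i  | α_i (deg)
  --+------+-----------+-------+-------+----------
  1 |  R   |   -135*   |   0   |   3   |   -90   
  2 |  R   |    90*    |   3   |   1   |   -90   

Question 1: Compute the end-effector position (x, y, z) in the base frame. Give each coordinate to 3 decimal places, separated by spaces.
after link 1: o_1 = (-2.1213, -2.1213, 0.0000)
after link 2: o_2 = (0.0000, -4.2426, -1.0000)

0.000 -4.243 -1.000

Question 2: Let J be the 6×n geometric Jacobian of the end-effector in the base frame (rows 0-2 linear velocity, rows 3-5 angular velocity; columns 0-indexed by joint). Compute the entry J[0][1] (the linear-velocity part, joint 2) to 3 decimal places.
axis z_1 = (0.7071,-0.7071,0.0000); lever o_n−o_1 = (2.1213,-2.1213,-1.0000)
cross product → J_v[:, 1] = (0.7071,0.7071,-0.0000)
J_ω[:, 1] = z_1
entry J[0][1] = 0.7071

0.707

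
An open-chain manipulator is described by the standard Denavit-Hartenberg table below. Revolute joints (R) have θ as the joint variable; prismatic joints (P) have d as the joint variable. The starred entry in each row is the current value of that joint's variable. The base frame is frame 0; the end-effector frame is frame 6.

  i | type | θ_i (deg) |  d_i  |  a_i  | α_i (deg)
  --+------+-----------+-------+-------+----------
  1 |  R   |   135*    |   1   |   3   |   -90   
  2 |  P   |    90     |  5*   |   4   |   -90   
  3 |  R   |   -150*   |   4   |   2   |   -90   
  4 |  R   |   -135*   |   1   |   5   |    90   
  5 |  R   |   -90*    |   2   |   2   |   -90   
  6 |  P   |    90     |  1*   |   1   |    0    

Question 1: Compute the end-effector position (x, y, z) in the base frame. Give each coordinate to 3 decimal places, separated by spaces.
1.327 -5.087 -5.055

after link 1: o_1 = (-2.1213, 2.1213, 1.0000)
after link 2: o_2 = (-5.6569, -1.4142, -3.0000)
after link 3: o_3 = (-3.5355, -4.9497, -1.2679)
after link 4: o_4 = (-0.3979, -6.8121, -4.8298)
after link 5: o_5 = (0.3268, -4.0874, -5.0546)
after link 6: o_6 = (1.3268, -5.0874, -5.0546)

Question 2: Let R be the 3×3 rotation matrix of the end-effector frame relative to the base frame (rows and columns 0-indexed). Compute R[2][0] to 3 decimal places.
0.612

End-effector x-axis (col 0 of R) = (0.2500,-0.7500,0.6124)
R[2][0] = 0.6124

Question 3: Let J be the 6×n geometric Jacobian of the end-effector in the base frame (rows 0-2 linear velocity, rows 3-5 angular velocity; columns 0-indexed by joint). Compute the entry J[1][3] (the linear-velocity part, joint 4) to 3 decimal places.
-4.750

axis z_3 = (-0.6124,-0.6124,-0.5000); lever o_n−o_3 = (4.8624,-0.1376,-3.7866)
cross product → J_v[:, 3] = (2.2500,-4.7500,3.0619)
J_ω[:, 3] = z_3
entry J[1][3] = -4.7500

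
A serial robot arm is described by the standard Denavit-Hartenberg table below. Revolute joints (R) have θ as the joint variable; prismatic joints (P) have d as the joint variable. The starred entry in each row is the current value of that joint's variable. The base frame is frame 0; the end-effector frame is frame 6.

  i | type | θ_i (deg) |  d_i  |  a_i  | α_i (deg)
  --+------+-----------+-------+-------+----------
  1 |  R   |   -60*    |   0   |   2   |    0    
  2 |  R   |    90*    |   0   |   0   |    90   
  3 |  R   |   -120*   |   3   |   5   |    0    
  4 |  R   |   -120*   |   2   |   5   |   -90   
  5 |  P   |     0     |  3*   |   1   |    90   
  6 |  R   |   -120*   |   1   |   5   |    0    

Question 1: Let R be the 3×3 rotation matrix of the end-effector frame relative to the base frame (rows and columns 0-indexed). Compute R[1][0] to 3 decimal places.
0.500

End-effector x-axis (col 0 of R) = (0.8660,0.5000,0.0000)
R[1][0] = 0.5000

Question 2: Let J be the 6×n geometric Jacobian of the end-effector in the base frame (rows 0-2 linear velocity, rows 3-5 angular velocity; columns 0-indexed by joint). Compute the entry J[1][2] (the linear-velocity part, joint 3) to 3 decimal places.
axis z_2 = (0.5000,-0.8660,0.0000); lever o_n−o_2 = (0.3170,-6.7452,-0.6340)
cross product → J_v[:, 2] = (0.5490,0.3170,-3.0981)
J_ω[:, 2] = z_2
entry J[1][2] = 0.3170

0.317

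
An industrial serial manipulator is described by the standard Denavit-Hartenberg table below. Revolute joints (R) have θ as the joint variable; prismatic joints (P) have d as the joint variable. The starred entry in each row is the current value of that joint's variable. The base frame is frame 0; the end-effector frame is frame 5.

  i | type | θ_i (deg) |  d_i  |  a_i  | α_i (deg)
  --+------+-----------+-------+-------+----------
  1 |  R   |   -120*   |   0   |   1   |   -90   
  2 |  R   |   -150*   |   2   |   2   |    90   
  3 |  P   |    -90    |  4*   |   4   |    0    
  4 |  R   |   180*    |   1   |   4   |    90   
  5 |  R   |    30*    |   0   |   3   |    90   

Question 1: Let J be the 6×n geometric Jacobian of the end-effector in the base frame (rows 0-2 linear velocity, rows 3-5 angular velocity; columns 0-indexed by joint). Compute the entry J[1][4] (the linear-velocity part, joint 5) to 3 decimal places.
1.875

axis z_4 = (0.4330,0.7500,0.5000); lever o_n−o_4 = (2.6250,-0.6495,-1.2990)
cross product → J_v[:, 4] = (-0.6495,1.8750,-2.2500)
J_ω[:, 4] = z_4
entry J[1][4] = 1.8750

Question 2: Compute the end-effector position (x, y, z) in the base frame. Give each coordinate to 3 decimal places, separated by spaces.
5.973 1.150 -4.629

after link 1: o_1 = (-0.5000, -0.8660, 0.0000)
after link 2: o_2 = (2.0981, -0.3660, 1.0000)
after link 3: o_3 = (-0.3660, 3.3660, -2.4641)
after link 4: o_4 = (3.3481, 1.7990, -3.3301)
after link 5: o_5 = (5.9731, 1.1495, -4.6292)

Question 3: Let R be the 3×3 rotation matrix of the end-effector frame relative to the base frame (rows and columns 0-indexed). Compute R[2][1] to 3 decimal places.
End-effector y-axis (col 1 of R) = (0.4330,0.7500,0.5000)
R[2][1] = 0.5000

0.500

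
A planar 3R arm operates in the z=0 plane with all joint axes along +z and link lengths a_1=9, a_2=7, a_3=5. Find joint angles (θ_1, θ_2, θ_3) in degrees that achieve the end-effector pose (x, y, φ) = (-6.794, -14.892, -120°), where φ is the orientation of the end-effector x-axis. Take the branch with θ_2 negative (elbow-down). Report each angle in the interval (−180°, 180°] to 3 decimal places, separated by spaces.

-74.248 -90.004 44.252

wrist centre = target − a_3·(cos φ, sin φ) = (-4.2940, -10.5619)
cos θ_2 = (129.9916−9²−7²)/(2·9·7) = -0.0001; θ_2 = -90.0038° (elbow-down)
β = atan2(-10.5619,-4.2940) = -112.1245°; ψ = atan2(-7.0000,8.9995) = -37.8764°
θ_1 = β − ψ = -74.2481°
θ_3 = φ − θ_1 − θ_2 = 44.2519° (wrapped to (-180°,180°])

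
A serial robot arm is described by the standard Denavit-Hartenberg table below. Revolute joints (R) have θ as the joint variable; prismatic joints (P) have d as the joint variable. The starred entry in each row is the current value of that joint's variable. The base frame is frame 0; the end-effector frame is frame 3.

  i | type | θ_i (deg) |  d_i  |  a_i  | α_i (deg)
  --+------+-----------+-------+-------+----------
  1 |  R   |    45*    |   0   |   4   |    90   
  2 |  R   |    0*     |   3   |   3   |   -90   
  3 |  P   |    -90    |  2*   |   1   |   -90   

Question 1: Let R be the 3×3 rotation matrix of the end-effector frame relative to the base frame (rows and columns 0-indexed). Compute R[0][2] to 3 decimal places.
End-effector z-axis (col 2 of R) = (0.7071,0.7071,0.0000)
R[0][2] = 0.7071

0.707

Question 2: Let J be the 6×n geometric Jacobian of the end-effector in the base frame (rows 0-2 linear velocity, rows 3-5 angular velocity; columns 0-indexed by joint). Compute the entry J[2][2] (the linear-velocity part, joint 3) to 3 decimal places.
1.000

prismatic axis z_2 = (0.0000,0.0000,1.0000)
J_v[:, 2] = z_2; J_ω[:, 2] = (0,0,0)
entry J[2][2] = 1.0000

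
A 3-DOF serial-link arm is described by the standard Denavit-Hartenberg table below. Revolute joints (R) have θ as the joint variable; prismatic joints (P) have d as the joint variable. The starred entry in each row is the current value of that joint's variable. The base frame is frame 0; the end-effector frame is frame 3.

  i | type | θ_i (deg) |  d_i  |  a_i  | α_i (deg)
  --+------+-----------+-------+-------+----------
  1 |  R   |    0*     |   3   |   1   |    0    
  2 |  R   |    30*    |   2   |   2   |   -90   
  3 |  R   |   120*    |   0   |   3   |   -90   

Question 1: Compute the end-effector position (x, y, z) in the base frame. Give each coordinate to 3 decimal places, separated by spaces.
1.433 0.250 2.402

after link 1: o_1 = (1.0000, 0.0000, 3.0000)
after link 2: o_2 = (2.7321, 1.0000, 5.0000)
after link 3: o_3 = (1.4330, 0.2500, 2.4019)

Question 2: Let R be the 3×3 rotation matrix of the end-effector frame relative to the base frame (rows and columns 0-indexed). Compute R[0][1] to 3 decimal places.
0.500

End-effector y-axis (col 1 of R) = (0.5000,-0.8660,-0.0000)
R[0][1] = 0.5000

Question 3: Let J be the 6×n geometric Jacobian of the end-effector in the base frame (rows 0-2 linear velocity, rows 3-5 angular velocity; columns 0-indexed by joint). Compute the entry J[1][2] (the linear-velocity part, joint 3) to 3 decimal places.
axis z_2 = (-0.5000,0.8660,0.0000); lever o_n−o_2 = (-1.2990,-0.7500,-2.5981)
cross product → J_v[:, 2] = (-2.2500,-1.2990,1.5000)
J_ω[:, 2] = z_2
entry J[1][2] = -1.2990

-1.299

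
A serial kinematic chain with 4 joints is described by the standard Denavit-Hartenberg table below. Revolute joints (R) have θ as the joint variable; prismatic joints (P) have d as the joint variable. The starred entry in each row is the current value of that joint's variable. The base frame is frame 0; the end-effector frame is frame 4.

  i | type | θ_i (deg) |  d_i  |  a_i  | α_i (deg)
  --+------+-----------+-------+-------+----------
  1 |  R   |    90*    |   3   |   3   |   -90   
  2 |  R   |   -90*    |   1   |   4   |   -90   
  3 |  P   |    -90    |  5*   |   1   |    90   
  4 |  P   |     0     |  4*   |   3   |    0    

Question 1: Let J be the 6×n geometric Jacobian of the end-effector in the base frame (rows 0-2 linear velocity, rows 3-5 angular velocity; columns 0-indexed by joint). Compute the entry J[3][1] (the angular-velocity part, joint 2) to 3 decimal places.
axis z_1 = (-1.0000,0.0000,0.0000); lever o_n−o_1 = (-5.0000,5.0000,0.0000)
cross product → J_v[:, 1] = (-0.0000,0.0000,-5.0000)
J_ω[:, 1] = z_1
entry J[3][1] = -1.0000

-1.000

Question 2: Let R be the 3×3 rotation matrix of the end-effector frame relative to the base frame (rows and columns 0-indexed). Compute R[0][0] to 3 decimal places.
-1.000

End-effector x-axis (col 0 of R) = (-1.0000,0.0000,0.0000)
R[0][0] = -1.0000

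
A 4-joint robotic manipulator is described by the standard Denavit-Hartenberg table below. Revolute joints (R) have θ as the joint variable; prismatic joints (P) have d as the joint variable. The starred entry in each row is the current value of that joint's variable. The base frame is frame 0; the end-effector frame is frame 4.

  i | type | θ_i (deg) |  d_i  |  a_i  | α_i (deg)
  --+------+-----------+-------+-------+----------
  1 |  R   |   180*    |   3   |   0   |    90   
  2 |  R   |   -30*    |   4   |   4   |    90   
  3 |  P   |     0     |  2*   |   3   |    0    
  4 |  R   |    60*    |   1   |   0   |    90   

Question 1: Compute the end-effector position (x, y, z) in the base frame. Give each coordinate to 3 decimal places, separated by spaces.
after link 1: o_1 = (0.0000, 0.0000, 3.0000)
after link 2: o_2 = (-3.4641, 4.0000, 1.0000)
after link 3: o_3 = (-5.0622, 4.0000, -2.2321)
after link 4: o_4 = (-4.5622, 4.0000, -3.0981)

-4.562 4.000 -3.098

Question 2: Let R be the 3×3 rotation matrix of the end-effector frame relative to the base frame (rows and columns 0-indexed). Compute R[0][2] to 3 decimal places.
End-effector z-axis (col 2 of R) = (-0.7500,-0.5000,-0.4330)
R[0][2] = -0.7500

-0.750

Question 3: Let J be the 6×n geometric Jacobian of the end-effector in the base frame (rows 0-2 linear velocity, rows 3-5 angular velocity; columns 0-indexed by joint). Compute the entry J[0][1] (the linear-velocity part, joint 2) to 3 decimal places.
-6.098

axis z_1 = (0.0000,1.0000,0.0000); lever o_n−o_1 = (-4.5622,4.0000,-6.0981)
cross product → J_v[:, 1] = (-6.0981,0.0000,4.5622)
J_ω[:, 1] = z_1
entry J[0][1] = -6.0981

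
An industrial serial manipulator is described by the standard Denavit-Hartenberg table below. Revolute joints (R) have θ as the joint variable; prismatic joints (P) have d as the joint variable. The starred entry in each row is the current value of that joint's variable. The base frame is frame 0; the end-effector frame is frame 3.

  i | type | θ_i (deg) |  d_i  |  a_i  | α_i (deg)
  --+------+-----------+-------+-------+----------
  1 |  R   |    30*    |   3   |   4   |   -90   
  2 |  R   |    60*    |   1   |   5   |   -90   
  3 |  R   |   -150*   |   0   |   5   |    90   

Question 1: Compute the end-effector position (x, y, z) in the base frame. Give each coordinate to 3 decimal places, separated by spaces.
after link 1: o_1 = (3.4641, 2.0000, 3.0000)
after link 2: o_2 = (5.1292, 4.1160, -1.3301)
after link 3: o_3 = (2.0042, 5.1986, 2.4199)

2.004 5.199 2.420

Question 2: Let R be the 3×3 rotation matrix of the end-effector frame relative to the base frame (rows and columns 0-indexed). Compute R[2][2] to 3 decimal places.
0.433

End-effector z-axis (col 2 of R) = (0.2165,-0.8750,0.4330)
R[2][2] = 0.4330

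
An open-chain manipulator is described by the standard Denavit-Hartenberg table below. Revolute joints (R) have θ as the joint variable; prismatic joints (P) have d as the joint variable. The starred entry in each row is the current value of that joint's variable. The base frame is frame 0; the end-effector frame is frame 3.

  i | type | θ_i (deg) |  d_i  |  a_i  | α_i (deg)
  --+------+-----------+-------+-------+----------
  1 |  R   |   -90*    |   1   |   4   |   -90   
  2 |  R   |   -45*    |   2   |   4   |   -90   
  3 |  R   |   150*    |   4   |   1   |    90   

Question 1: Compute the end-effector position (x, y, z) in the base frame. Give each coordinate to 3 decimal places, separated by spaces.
1.500 -9.044 0.388

after link 1: o_1 = (0.0000, -4.0000, 1.0000)
after link 2: o_2 = (2.0000, -6.8284, 3.8284)
after link 3: o_3 = (1.5000, -9.0445, 0.3876)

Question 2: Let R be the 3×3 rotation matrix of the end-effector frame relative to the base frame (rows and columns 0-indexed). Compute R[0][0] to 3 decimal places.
-0.500

End-effector x-axis (col 0 of R) = (-0.5000,0.6124,-0.6124)
R[0][0] = -0.5000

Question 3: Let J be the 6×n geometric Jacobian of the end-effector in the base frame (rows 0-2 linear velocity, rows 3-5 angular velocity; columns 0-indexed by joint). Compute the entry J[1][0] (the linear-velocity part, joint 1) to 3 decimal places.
axis z_0 = ẑ; lever o_n−o_0 = (1.5000,-9.0445,0.3876)
cross product → J_v[:, 0] = (9.0445,1.5000,-0.0000)
J_ω[:, 0] = z_0
entry J[1][0] = 1.5000

1.500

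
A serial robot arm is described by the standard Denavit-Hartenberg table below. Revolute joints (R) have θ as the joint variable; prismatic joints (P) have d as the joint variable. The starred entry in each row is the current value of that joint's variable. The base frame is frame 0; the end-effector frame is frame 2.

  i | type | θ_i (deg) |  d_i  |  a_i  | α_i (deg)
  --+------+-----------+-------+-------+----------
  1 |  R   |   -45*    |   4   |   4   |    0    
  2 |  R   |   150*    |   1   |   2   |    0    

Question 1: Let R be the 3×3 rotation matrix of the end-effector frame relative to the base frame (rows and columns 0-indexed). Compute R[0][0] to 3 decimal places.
-0.259

End-effector x-axis (col 0 of R) = (-0.2588,0.9659,0.0000)
R[0][0] = -0.2588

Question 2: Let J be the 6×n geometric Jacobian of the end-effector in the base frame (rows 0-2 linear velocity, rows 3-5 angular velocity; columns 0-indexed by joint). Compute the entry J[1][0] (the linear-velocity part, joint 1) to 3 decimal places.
axis z_0 = ẑ; lever o_n−o_0 = (2.3108,-0.8966,5.0000)
cross product → J_v[:, 0] = (0.8966,2.3108,-0.0000)
J_ω[:, 0] = z_0
entry J[1][0] = 2.3108

2.311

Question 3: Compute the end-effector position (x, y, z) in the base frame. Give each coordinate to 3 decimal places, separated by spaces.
2.311 -0.897 5.000

after link 1: o_1 = (2.8284, -2.8284, 4.0000)
after link 2: o_2 = (2.3108, -0.8966, 5.0000)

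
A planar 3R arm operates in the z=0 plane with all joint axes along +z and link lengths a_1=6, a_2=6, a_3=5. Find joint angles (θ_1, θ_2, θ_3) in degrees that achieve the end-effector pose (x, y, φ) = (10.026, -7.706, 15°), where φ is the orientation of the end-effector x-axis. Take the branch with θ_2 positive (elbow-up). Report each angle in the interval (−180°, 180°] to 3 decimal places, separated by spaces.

-89.997 59.996 45.001

wrist centre = target − a_3·(cos φ, sin φ) = (5.1964, -9.0001)
cos θ_2 = (108.0040−6²−6²)/(2·6·6) = 0.5001; θ_2 = 59.9963° (elbow-up)
β = atan2(-9.0001,5.1964) = -59.9992°; ψ = atan2(5.1960,9.0003) = 29.9982°
θ_1 = β − ψ = -89.9974°
θ_3 = φ − θ_1 − θ_2 = 45.0011° (wrapped to (-180°,180°])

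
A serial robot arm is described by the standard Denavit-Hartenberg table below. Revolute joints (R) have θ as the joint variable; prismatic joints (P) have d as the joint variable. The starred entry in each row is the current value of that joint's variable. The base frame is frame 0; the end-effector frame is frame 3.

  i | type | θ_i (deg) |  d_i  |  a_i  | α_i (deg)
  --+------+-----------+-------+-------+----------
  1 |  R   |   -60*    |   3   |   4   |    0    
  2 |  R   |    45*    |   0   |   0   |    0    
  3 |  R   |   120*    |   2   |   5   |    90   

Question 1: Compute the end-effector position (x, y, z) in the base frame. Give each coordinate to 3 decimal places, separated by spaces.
after link 1: o_1 = (2.0000, -3.4641, 3.0000)
after link 2: o_2 = (2.0000, -3.4641, 3.0000)
after link 3: o_3 = (0.7059, 1.3655, 5.0000)

0.706 1.366 5.000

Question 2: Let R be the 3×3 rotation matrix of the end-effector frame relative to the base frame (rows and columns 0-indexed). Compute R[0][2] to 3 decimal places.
0.966

End-effector z-axis (col 2 of R) = (0.9659,0.2588,0.0000)
R[0][2] = 0.9659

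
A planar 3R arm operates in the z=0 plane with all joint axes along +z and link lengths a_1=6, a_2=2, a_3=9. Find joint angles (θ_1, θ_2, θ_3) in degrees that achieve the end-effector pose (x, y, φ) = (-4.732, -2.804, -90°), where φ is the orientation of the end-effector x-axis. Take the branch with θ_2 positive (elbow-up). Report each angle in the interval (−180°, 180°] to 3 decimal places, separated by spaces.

wrist centre = target − a_3·(cos φ, sin φ) = (-4.7320, 6.1960)
cos θ_2 = (60.7822−6²−2²)/(2·6·2) = 0.8659; θ_2 = 30.0113° (elbow-up)
β = atan2(6.1960,-4.7320) = 127.3696°; ψ = atan2(1.0003,7.7319) = 7.3719°
θ_1 = β − ψ = 119.9977°
θ_3 = φ − θ_1 − θ_2 = 119.9910° (wrapped to (-180°,180°])

119.998 30.011 119.991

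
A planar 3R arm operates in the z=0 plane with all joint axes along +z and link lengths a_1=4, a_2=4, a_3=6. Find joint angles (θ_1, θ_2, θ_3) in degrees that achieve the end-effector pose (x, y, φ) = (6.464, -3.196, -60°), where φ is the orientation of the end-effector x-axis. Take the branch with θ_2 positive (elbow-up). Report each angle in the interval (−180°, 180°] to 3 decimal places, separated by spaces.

wrist centre = target − a_3·(cos φ, sin φ) = (3.4640, 2.0002)
cos θ_2 = (15.9999−4²−4²)/(2·4·4) = -0.5000; θ_2 = 120.0002° (elbow-up)
β = atan2(2.0002,3.4640) = 30.0026°; ψ = atan2(3.4641,2.0000) = 60.0001°
θ_1 = β − ψ = -29.9975°
θ_3 = φ − θ_1 − θ_2 = -150.0027° (wrapped to (-180°,180°])

-29.997 120.000 -150.003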